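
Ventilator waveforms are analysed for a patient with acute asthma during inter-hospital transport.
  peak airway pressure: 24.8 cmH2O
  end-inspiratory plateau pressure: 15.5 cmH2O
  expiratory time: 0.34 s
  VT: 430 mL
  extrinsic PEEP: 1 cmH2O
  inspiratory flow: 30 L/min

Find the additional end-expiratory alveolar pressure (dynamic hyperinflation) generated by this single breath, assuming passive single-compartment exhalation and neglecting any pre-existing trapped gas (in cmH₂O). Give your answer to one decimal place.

7.8

Flow: 30 L/min ÷ 60 = 0.5 L/s.
R = (PIP − Pplat)/V̇ = (24.8 − 15.5) / 0.5 = 9.3/0.5 = 18.6 cmH2O·s/L.
C = Vt/(Pplat − PEEP) = 430.0 / (15.5 − 1) = 430.0/14.5 = 29.655 mL/cmH2O.
τ = R × C = 18.6 × 0.02966 L/cmH2O = 0.5517 s.
Fraction remaining = e^(−Te/τ) = e^(−0.34/0.5517) = 0.54; trapped volume = 430.0 × 0.54 = 232.2 mL.
Additional alveolar pressure from trapping ≈ V_trapped / C = 232.2 / 29.655 = 7.83 cmH2O.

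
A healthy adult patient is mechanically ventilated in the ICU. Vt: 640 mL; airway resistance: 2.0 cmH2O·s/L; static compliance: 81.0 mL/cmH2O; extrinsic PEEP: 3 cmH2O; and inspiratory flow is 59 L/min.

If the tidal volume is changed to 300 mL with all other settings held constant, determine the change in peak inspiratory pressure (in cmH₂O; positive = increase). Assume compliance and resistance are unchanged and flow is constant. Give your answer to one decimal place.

PIP = Vt/C + R·V̇ + PEEP (constant-flow equation of motion).
Only the elastic term changes: ΔPIP = ΔVt / C = (300 − 640) / 81.0 = -4.198 cmH2O.

-4.2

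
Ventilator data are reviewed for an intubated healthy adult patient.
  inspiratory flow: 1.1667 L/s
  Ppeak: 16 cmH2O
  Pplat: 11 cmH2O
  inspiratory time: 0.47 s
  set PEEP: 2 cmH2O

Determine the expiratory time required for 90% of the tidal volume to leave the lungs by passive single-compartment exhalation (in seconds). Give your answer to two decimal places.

Vt = flow × Ti = 1.1667 L/s × 0.47 s × 1000 mL/L = 548.35 mL.
R = (PIP − Pplat)/V̇ = (16 − 11) / 1.1667 = 5.0/1.1667 = 4.286 cmH2O·s/L.
C = Vt/(Pplat − PEEP) = 548.35 / (11 − 2) = 548.35/9.0 = 60.928 mL/cmH2O.
τ = R × C = 4.286 × 0.06093 L/cmH2O = 0.2611 s.
t = −τ·ln(1 − 0.90) = −0.2611·ln(0.1) = 0.6012 s.

0.60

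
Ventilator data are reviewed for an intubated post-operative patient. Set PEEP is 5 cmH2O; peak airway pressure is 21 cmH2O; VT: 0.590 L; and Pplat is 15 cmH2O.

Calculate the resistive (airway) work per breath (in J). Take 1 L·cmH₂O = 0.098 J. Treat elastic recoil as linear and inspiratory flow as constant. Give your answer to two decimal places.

With constant inspiratory flow the resistive pressure is constant at PIP − Pplat = 21 − 15 = 6.0 cmH2O, so resistive work = 6.0 × 0.590 = 3.54 L·cmH2O.
× 0.098 J/(L·cmH2O) → 0.3469 J.

0.35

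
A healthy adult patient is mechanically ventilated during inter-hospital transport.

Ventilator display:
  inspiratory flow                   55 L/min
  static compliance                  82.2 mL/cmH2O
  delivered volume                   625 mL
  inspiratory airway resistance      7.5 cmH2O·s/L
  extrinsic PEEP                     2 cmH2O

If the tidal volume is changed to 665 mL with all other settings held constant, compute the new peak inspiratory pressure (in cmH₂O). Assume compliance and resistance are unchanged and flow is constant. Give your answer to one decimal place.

Flow: 55 L/min ÷ 60 = 0.9167 L/s.
PIP = Vt/C + R·V̇ + PEEP (constant-flow equation of motion).
Only the elastic term changes: ΔPIP = ΔVt / C = (665 − 625) / 82.2 = 0.4866 cmH2O.
Original PIP = 625/82.2 + 7.5×0.9167 + 2 = 16.479 cmH2O; new PIP = 16.479 + (0.4866) = 16.966 cmH2O.

17.0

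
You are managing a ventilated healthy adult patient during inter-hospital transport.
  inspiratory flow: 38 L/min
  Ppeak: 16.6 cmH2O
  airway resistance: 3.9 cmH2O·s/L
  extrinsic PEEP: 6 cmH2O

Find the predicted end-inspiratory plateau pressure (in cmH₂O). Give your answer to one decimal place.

Flow: 38 L/min ÷ 60 = 0.6333 L/s.
Pplat = PIP − Raw × flow = 16.6 − 3.9 × 0.6333 = 16.6 − 2.47 = 14.13 cmH2O.

14.1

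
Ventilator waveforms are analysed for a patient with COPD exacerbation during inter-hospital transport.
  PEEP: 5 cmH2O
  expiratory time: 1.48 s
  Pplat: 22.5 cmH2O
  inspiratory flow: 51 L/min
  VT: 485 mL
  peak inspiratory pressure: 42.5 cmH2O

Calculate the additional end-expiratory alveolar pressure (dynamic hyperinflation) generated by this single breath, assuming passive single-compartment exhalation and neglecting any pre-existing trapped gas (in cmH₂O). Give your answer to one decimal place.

Flow: 51 L/min ÷ 60 = 0.85 L/s.
R = (PIP − Pplat)/V̇ = (42.5 − 22.5) / 0.85 = 20.0/0.85 = 23.529 cmH2O·s/L.
C = Vt/(Pplat − PEEP) = 485.0 / (22.5 − 5) = 485.0/17.5 = 27.714 mL/cmH2O.
τ = R × C = 23.529 × 0.02771 L/cmH2O = 0.652 s.
Fraction remaining = e^(−Te/τ) = e^(−1.48/0.652) = 0.1033; trapped volume = 485.0 × 0.1033 = 50.101 mL.
Additional alveolar pressure from trapping ≈ V_trapped / C = 50.101 / 27.714 = 1.808 cmH2O.

1.8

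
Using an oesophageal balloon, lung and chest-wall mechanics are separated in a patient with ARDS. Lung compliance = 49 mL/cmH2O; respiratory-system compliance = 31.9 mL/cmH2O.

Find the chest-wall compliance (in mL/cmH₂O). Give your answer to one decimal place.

1/Ccw = 1/Crs − 1/CL.
1/Ccw = 1/31.9 − 1/49 = 0.01094.
Ccw = 91.408 mL/cmH2O.

91.4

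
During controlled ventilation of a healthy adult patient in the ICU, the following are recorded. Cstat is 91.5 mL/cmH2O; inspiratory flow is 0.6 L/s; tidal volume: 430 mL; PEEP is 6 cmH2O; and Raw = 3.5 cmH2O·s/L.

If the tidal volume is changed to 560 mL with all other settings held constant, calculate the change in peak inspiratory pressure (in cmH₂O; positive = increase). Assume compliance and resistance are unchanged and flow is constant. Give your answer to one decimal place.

PIP = Vt/C + R·V̇ + PEEP (constant-flow equation of motion).
Only the elastic term changes: ΔPIP = ΔVt / C = (560 − 430) / 91.5 = 1.421 cmH2O.

1.4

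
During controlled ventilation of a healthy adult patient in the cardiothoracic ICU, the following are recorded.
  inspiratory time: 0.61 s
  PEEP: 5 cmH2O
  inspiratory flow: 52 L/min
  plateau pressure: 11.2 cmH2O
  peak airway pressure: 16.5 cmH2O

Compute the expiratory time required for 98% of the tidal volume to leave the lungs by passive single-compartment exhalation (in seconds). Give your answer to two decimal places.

2.04

Flow: 52 L/min ÷ 60 = 0.8667 L/s.
Vt = flow × Ti = 0.8667 L/s × 0.61 s × 1000 mL/L = 528.69 mL.
R = (PIP − Pplat)/V̇ = (16.5 − 11.2) / 0.8667 = 5.3/0.8667 = 6.115 cmH2O·s/L.
C = Vt/(Pplat − PEEP) = 528.69 / (11.2 − 5) = 528.69/6.2 = 85.273 mL/cmH2O.
τ = R × C = 6.115 × 0.08527 L/cmH2O = 0.5214 s.
t = −τ·ln(1 − 0.98) = −0.5214·ln(0.02) = 2.04 s.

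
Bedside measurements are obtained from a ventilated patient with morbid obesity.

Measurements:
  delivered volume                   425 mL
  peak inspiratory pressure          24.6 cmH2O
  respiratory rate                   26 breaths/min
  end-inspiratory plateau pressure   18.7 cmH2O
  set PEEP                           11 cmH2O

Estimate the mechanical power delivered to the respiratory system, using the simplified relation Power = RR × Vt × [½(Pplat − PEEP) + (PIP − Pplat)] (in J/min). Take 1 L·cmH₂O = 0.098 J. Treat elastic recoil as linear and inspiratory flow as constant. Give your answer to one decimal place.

10.6

Per-breath work = Vt × [½(Pplat−PEEP) + (PIP−Pplat)] = 0.425 × [0.5×7.7 + 5.9] = 0.425 × 9.75 = 4.144 L·cmH2O.
Power = 26 × 4.144 = 107.74 L·cmH2O/min.
× 0.098 J/(L·cmH2O) → 10.559 J/min.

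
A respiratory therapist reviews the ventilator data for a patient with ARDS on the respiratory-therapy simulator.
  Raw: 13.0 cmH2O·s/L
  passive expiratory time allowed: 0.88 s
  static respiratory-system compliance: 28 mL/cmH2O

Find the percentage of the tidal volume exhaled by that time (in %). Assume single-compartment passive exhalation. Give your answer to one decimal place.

91.1

τ = R × C = 13.0 × 28 mL/cmH2O = 13.0 × 0.028 L/cmH2O = 0.364 s.
Passive exhalation: V(t)/V₀ = e^(−t/τ) = e^(−0.88/0.364) = 0.08914.
Fraction exhaled = 1 − 0.08914 = 0.9109 → 91.09%.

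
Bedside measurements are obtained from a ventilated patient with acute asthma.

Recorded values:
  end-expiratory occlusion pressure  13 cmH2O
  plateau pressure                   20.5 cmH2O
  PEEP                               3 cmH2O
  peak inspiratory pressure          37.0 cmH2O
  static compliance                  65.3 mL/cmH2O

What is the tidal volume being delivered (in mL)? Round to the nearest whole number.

End-expiratory occlusion gives total PEEP = 13 cmH2O (intrinsic PEEP = 13 − 3 = 10). Use total PEEP for the elastic gradient.
Vt = Cstat × (Pplat − PEEPtotal) = 65.3 × (20.5 − 13) = 65.3 × 7.5 = 489.75 mL.

490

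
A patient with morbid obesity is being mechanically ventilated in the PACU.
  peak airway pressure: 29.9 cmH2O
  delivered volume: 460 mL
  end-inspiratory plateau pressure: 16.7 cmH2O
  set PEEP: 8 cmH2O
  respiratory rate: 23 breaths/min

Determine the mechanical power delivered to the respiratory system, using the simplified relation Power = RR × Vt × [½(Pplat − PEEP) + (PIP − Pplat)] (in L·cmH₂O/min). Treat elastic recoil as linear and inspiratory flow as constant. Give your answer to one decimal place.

Per-breath work = Vt × [½(Pplat−PEEP) + (PIP−Pplat)] = 0.460 × [0.5×8.7 + 13.2] = 0.460 × 17.55 = 8.073 L·cmH2O.
Power = 23 × 8.073 = 185.68 L·cmH2O/min.

185.7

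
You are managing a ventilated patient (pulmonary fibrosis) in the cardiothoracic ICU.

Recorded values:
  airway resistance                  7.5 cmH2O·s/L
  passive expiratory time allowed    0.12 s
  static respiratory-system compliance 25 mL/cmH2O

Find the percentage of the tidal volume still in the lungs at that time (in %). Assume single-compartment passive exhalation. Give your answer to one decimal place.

52.7

τ = R × C = 7.5 × 25 mL/cmH2O = 7.5 × 0.025 L/cmH2O = 0.1875 s.
Passive exhalation: V(t)/V₀ = e^(−t/τ) = e^(−0.12/0.1875) = 0.5273.
Fraction remaining = 0.5273 → 52.73%.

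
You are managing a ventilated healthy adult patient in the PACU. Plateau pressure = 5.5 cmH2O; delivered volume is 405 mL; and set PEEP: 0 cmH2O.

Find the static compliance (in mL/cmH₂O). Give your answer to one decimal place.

Cstat = Vt / (Pplat − PEEP) = 405 / (5.5 − 0) = 405 / 5.5 = 73.636 mL/cmH2O.

73.6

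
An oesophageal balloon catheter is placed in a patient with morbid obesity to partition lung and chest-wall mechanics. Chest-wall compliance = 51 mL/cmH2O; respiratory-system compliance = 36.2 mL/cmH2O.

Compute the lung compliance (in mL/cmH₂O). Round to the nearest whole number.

125

1/CL = 1/Crs − 1/Ccw.
1/CL = 1/36.2 − 1/51 = 0.008016.
CL = 124.75 mL/cmH2O.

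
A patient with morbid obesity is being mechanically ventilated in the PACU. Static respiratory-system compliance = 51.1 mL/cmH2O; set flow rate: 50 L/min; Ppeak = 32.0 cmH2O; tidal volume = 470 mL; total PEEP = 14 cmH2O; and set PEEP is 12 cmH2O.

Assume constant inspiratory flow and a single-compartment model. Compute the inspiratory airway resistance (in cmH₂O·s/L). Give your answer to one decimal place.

Flow: 50 L/min ÷ 60 = 0.8333 L/s.
Total PEEP = 14 cmH2O (set 12 + intrinsic 2); this is the baseline alveolar pressure.
Equation of motion (constant flow): PIP = Vt/C + R·V̇ + PEEP.
R·V̇ = PIP − Vt/C − PEEP = 32.0 − 470/51.1 − 14 = 32.0 − 9.198 − 14 = 8.802 cmH2O.
R = 8.802 / 0.8333 = 10.563 cmH2O·s/L.

10.6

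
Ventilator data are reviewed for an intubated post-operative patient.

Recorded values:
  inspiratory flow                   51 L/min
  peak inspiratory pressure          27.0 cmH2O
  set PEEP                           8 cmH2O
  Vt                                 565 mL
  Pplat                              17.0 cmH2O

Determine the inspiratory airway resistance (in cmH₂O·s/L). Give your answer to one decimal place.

Flow: 51 L/min ÷ 60 = 0.85 L/s.
Raw = (PIP − Pplat) / flow = (27.0 − 17.0) / 0.85 = 10.0 / 0.85 = 11.765 cmH2O·s/L.

11.8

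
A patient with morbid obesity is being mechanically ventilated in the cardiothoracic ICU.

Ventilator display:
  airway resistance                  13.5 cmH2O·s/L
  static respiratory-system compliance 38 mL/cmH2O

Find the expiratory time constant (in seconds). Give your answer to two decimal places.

0.51

τ = R × C = 13.5 × 38 mL/cmH2O = 13.5 × 0.038 L/cmH2O = 0.513 s.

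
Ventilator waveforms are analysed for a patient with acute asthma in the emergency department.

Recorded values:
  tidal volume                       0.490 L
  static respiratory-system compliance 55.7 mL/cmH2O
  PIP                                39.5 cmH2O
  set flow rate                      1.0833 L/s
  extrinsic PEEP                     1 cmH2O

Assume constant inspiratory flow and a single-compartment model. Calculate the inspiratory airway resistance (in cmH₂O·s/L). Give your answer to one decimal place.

Equation of motion (constant flow): PIP = Vt/C + R·V̇ + PEEP.
R·V̇ = PIP − Vt/C − PEEP = 39.5 − 490/55.7 − 1 = 39.5 − 8.797 − 1 = 29.703 cmH2O.
R = 29.703 / 1.0833 = 27.419 cmH2O·s/L.

27.4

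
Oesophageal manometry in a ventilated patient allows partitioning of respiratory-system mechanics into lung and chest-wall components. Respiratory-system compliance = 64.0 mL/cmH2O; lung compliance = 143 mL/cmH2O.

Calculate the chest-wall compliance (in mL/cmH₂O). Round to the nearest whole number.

116

1/Ccw = 1/Crs − 1/CL.
1/Ccw = 1/64.0 − 1/143 = 0.008632.
Ccw = 115.85 mL/cmH2O.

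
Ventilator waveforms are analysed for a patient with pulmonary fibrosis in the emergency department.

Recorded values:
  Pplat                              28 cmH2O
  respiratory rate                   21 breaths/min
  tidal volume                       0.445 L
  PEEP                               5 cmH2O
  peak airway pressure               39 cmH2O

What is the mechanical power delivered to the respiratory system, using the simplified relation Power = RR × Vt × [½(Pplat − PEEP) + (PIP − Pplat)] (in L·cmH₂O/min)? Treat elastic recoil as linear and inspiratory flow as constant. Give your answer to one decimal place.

210.3

Per-breath work = Vt × [½(Pplat−PEEP) + (PIP−Pplat)] = 0.445 × [0.5×23.0 + 11.0] = 0.445 × 22.5 = 10.013 L·cmH2O.
Power = 21 × 10.013 = 210.27 L·cmH2O/min.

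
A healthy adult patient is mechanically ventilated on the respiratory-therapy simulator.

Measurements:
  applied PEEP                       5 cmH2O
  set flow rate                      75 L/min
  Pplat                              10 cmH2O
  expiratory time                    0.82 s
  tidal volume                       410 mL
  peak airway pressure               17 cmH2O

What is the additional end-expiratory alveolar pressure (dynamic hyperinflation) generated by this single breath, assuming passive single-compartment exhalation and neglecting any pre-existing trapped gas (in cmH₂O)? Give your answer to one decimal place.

0.8

Flow: 75 L/min ÷ 60 = 1.25 L/s.
R = (PIP − Pplat)/V̇ = (17 − 10) / 1.25 = 7.0/1.25 = 5.6 cmH2O·s/L.
C = Vt/(Pplat − PEEP) = 410.0 / (10 − 5) = 410.0/5.0 = 82.0 mL/cmH2O.
τ = R × C = 5.6 × 0.082 L/cmH2O = 0.4592 s.
Fraction remaining = e^(−Te/τ) = e^(−0.82/0.4592) = 0.1677; trapped volume = 410.0 × 0.1677 = 68.757 mL.
Additional alveolar pressure from trapping ≈ V_trapped / C = 68.757 / 82.0 = 0.8385 cmH2O.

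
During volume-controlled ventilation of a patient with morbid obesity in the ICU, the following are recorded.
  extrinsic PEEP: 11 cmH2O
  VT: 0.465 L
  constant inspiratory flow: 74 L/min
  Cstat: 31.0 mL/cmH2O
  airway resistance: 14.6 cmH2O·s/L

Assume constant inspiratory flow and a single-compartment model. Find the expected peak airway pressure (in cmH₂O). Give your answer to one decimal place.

44.0

Flow: 74 L/min ÷ 60 = 1.2333 L/s.
Equation of motion (constant flow): PIP = Vt/C + R·V̇ + PEEP.
PIP = 465/31.0 + 14.6×1.2333 + 11 = 15.0 + 18.006 + 11 = 44.006 cmH2O.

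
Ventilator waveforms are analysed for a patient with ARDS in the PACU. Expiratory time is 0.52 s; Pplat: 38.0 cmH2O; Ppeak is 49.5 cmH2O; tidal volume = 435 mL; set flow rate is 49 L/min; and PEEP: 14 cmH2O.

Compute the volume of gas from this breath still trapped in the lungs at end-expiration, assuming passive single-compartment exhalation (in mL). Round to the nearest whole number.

Flow: 49 L/min ÷ 60 = 0.8167 L/s.
R = (PIP − Pplat)/V̇ = (49.5 − 38.0) / 0.8167 = 11.5/0.8167 = 14.081 cmH2O·s/L.
C = Vt/(Pplat − PEEP) = 435.0 / (38.0 − 14) = 435.0/24.0 = 18.125 mL/cmH2O.
τ = R × C = 14.081 × 0.01813 L/cmH2O = 0.2553 s.
Fraction remaining = e^(−Te/τ) = e^(−0.52/0.2553) = 0.1304.
Trapped volume = 435.0 × 0.1304 = 56.724 mL.

57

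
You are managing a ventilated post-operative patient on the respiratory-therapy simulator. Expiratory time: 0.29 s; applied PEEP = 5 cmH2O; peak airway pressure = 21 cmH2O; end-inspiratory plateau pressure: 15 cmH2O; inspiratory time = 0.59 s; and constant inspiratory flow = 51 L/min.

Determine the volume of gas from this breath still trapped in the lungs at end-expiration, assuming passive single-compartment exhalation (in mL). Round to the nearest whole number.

221

Flow: 51 L/min ÷ 60 = 0.85 L/s.
Vt = flow × Ti = 0.85 L/s × 0.59 s × 1000 mL/L = 501.5 mL.
R = (PIP − Pplat)/V̇ = (21 − 15) / 0.85 = 6.0/0.85 = 7.059 cmH2O·s/L.
C = Vt/(Pplat − PEEP) = 501.5 / (15 − 5) = 501.5/10.0 = 50.15 mL/cmH2O.
τ = R × C = 7.059 × 0.05015 L/cmH2O = 0.354 s.
Fraction remaining = e^(−Te/τ) = e^(−0.29/0.354) = 0.4408.
Trapped volume = 501.5 × 0.4408 = 221.06 mL.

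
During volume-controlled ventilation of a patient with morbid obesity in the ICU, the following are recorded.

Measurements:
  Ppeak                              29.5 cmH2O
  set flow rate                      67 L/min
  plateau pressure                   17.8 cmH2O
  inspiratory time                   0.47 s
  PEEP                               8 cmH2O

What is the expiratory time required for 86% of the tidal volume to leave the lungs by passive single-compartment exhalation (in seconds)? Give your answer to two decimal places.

Flow: 67 L/min ÷ 60 = 1.1167 L/s.
Vt = flow × Ti = 1.1167 L/s × 0.47 s × 1000 mL/L = 524.85 mL.
R = (PIP − Pplat)/V̇ = (29.5 − 17.8) / 1.1167 = 11.7/1.1167 = 10.477 cmH2O·s/L.
C = Vt/(Pplat − PEEP) = 524.85 / (17.8 − 8) = 524.85/9.8 = 53.556 mL/cmH2O.
τ = R × C = 10.477 × 0.05356 L/cmH2O = 0.5611 s.
t = −τ·ln(1 − 0.86) = −0.5611·ln(0.14) = 1.103 s.

1.10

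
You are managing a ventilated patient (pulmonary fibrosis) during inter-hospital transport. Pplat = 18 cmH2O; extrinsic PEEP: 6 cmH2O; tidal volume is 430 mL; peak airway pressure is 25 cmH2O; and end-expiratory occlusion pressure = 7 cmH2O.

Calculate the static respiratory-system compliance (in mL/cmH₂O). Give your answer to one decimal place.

39.1

End-expiratory occlusion gives total PEEP = 7 cmH2O (intrinsic PEEP = 7 − 6 = 1). Use total PEEP for the elastic gradient.
Cstat = Vt / (Pplat − PEEPtotal) = 430 / (18 − 7) = 430 / 11.0 = 39.091 mL/cmH2O.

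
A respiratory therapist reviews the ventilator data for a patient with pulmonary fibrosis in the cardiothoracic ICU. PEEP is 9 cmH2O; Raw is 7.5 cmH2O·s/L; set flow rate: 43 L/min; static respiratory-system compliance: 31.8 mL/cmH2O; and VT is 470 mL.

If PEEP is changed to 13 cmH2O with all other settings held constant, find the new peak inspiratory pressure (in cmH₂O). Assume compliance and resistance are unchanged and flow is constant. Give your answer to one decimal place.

33.2

Flow: 43 L/min ÷ 60 = 0.7167 L/s.
PIP = Vt/C + R·V̇ + PEEP (constant-flow equation of motion).
Only the baseline term changes: ΔPIP = ΔPEEP = 13 − 9 = 4.0 cmH2O.
Original PIP = 470/31.8 + 7.5×0.7167 + 9 = 29.155 cmH2O; new PIP = 29.155 + (4.0) = 33.155 cmH2O.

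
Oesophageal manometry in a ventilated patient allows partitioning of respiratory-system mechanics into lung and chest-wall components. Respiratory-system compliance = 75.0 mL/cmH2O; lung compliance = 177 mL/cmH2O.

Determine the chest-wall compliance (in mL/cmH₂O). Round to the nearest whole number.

130

1/Ccw = 1/Crs − 1/CL.
1/Ccw = 1/75.0 − 1/177 = 0.007684.
Ccw = 130.14 mL/cmH2O.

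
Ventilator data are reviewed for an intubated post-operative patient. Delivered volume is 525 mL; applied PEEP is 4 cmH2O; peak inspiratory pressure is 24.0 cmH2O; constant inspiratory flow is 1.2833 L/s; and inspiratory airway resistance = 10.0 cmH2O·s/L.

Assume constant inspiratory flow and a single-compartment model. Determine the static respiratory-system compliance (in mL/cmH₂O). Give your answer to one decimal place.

Equation of motion (constant flow): PIP = Vt/C + R·V̇ + PEEP.
Vt/C = PIP − R·V̇ − PEEP = 24.0 − 10.0×1.2833 − 4 = 24.0 − 12.833 − 4 = 7.167 cmH2O.
C = Vt / 7.167 = 525 / 7.167 = 73.252 mL/cmH2O.

73.3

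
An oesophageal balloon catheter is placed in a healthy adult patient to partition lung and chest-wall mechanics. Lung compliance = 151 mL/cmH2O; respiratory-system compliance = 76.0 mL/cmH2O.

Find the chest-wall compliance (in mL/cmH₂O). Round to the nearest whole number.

1/Ccw = 1/Crs − 1/CL.
1/Ccw = 1/76.0 − 1/151 = 0.006535.
Ccw = 153.02 mL/cmH2O.

153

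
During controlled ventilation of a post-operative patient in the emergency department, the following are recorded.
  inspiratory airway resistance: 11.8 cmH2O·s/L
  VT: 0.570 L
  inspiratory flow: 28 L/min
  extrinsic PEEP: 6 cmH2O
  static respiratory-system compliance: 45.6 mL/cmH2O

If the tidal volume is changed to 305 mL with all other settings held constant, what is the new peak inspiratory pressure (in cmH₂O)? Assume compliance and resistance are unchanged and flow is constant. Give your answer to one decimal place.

Flow: 28 L/min ÷ 60 = 0.4667 L/s.
PIP = Vt/C + R·V̇ + PEEP (constant-flow equation of motion).
Only the elastic term changes: ΔPIP = ΔVt / C = (305 − 570) / 45.6 = -5.811 cmH2O.
Original PIP = 570/45.6 + 11.8×0.4667 + 6 = 24.007 cmH2O; new PIP = 24.007 + (-5.811) = 18.196 cmH2O.

18.2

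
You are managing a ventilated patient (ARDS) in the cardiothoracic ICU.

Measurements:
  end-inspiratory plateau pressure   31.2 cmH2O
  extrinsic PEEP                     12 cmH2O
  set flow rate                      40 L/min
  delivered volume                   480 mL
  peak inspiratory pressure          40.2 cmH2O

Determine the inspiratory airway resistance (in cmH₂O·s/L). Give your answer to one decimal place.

13.5

Flow: 40 L/min ÷ 60 = 0.6667 L/s.
Raw = (PIP − Pplat) / flow = (40.2 − 31.2) / 0.6667 = 9.0 / 0.6667 = 13.499 cmH2O·s/L.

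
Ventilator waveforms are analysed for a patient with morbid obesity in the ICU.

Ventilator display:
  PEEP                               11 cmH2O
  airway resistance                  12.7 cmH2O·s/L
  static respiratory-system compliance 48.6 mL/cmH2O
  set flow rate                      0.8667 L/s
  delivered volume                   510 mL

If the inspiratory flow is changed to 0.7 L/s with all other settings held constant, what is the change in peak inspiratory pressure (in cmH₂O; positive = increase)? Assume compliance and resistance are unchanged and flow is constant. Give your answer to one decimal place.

-2.1

PIP = Vt/C + R·V̇ + PEEP (constant-flow equation of motion).
Only the resistive term changes: ΔPIP = R × ΔV̇ = 12.7 × (0.7 − 0.8667) = 12.7 × -0.1667 = -2.117 cmH2O.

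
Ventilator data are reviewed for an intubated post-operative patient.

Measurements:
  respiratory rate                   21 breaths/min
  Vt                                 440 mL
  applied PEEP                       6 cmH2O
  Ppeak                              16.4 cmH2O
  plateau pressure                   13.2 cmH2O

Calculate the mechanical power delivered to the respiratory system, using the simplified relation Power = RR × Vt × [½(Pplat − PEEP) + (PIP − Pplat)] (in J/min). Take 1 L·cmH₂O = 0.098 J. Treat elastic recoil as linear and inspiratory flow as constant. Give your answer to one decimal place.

Per-breath work = Vt × [½(Pplat−PEEP) + (PIP−Pplat)] = 0.440 × [0.5×7.2 + 3.2] = 0.440 × 6.8 = 2.992 L·cmH2O.
Power = 21 × 2.992 = 62.832 L·cmH2O/min.
× 0.098 J/(L·cmH2O) → 6.158 J/min.

6.2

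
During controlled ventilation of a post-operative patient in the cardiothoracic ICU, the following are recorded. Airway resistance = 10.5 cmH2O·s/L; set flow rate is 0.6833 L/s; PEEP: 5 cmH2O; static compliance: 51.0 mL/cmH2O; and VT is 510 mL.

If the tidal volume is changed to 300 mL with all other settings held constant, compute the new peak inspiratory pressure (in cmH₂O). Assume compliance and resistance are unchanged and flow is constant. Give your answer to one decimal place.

PIP = Vt/C + R·V̇ + PEEP (constant-flow equation of motion).
Only the elastic term changes: ΔPIP = ΔVt / C = (300 − 510) / 51.0 = -4.118 cmH2O.
Original PIP = 510/51.0 + 10.5×0.6833 + 5 = 22.175 cmH2O; new PIP = 22.175 + (-4.118) = 18.057 cmH2O.

18.1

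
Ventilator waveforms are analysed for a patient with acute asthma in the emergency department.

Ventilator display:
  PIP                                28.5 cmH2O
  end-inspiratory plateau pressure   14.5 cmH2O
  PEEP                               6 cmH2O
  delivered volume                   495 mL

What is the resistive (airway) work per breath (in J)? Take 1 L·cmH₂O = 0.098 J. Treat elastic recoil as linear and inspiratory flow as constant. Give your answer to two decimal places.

0.68

With constant inspiratory flow the resistive pressure is constant at PIP − Pplat = 28.5 − 14.5 = 14.0 cmH2O, so resistive work = 14.0 × 0.495 = 6.93 L·cmH2O.
× 0.098 J/(L·cmH2O) → 0.6791 J.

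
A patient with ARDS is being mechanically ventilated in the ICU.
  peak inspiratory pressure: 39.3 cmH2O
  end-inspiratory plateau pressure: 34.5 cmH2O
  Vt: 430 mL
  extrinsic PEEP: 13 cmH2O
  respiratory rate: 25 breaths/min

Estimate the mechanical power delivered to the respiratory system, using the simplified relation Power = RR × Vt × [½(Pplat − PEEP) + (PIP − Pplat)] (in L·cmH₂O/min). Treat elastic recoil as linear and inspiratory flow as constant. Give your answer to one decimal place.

167.2

Per-breath work = Vt × [½(Pplat−PEEP) + (PIP−Pplat)] = 0.430 × [0.5×21.5 + 4.8] = 0.430 × 15.55 = 6.687 L·cmH2O.
Power = 25 × 6.687 = 167.18 L·cmH2O/min.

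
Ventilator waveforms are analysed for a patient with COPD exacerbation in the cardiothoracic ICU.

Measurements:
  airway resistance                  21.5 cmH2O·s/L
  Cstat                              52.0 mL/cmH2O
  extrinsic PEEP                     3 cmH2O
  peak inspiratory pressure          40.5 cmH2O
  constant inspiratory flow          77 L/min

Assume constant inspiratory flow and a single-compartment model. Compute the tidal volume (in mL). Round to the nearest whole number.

Flow: 77 L/min ÷ 60 = 1.2833 L/s.
Equation of motion (constant flow): PIP = Vt/C + R·V̇ + PEEP.
Vt/C = PIP − R·V̇ − PEEP = 40.5 − 27.591 − 3 = 9.909 cmH2O.
Vt = C × 9.909 = 52.0 × 9.909 = 515.27 mL.

515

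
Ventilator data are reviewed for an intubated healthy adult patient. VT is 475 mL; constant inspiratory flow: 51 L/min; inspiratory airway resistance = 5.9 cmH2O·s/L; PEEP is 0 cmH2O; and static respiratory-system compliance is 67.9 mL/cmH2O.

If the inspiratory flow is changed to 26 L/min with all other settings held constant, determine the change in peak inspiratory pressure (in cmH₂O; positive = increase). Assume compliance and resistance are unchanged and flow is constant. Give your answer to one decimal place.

-2.5

Flow: 51 L/min ÷ 60 = 0.85 L/s.
New flow: 26 L/min ÷ 60 = 0.4333 L/s.
PIP = Vt/C + R·V̇ + PEEP (constant-flow equation of motion).
Only the resistive term changes: ΔPIP = R × ΔV̇ = 5.9 × (0.4333 − 0.85) = 5.9 × -0.4167 = -2.459 cmH2O.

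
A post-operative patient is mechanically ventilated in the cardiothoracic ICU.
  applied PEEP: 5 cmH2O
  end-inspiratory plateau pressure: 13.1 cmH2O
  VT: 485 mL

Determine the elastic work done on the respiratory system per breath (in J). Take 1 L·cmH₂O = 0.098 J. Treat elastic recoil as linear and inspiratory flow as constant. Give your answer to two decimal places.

Elastic work ≈ ½ × (Pplat − PEEP) × Vt = 0.5 × (13.1 − 5) × 0.485 L = 0.5 × 8.1 × 0.485 = 1.964 L·cmH2O.
× 0.098 J/(L·cmH2O) → 0.1925 J.

0.19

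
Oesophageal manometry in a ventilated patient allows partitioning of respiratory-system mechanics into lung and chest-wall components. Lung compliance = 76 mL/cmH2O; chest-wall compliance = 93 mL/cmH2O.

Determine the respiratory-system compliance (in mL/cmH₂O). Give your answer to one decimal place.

Lung and chest wall are elastances in series: 1/Crs = 1/CL + 1/Ccw.
1/Crs = 1/76 + 1/93 = 0.02391.
Crs = 41.824 mL/cmH2O.

41.8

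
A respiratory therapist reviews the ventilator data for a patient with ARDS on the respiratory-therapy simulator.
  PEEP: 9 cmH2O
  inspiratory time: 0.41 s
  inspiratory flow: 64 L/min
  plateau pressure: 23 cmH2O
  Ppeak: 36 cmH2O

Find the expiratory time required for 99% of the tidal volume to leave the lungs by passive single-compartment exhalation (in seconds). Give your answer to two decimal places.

1.75

Flow: 64 L/min ÷ 60 = 1.0667 L/s.
Vt = flow × Ti = 1.0667 L/s × 0.41 s × 1000 mL/L = 437.35 mL.
R = (PIP − Pplat)/V̇ = (36 − 23) / 1.0667 = 13.0/1.0667 = 12.187 cmH2O·s/L.
C = Vt/(Pplat − PEEP) = 437.35 / (23 − 9) = 437.35/14.0 = 31.239 mL/cmH2O.
τ = R × C = 12.187 × 0.03124 L/cmH2O = 0.3807 s.
t = −τ·ln(1 − 0.99) = −0.3807·ln(0.01) = 1.753 s.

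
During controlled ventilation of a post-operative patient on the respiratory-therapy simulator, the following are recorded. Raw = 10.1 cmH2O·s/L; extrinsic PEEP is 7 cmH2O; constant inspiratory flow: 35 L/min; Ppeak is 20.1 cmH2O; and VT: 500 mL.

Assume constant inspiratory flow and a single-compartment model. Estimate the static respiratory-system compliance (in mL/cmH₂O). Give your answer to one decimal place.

69.4

Flow: 35 L/min ÷ 60 = 0.5833 L/s.
Equation of motion (constant flow): PIP = Vt/C + R·V̇ + PEEP.
Vt/C = PIP − R·V̇ − PEEP = 20.1 − 10.1×0.5833 − 7 = 20.1 − 5.891 − 7 = 7.209 cmH2O.
C = Vt / 7.209 = 500 / 7.209 = 69.358 mL/cmH2O.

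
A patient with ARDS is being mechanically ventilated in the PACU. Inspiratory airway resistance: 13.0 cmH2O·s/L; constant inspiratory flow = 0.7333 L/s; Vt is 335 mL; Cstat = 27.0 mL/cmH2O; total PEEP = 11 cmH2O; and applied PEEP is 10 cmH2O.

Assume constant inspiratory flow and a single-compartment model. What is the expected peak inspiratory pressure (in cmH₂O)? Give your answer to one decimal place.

32.9

Total PEEP = 11 cmH2O (set 10 + intrinsic 1); this is the baseline alveolar pressure.
Equation of motion (constant flow): PIP = Vt/C + R·V̇ + PEEP.
PIP = 335/27.0 + 13.0×0.7333 + 11 = 12.407 + 9.533 + 11 = 32.94 cmH2O.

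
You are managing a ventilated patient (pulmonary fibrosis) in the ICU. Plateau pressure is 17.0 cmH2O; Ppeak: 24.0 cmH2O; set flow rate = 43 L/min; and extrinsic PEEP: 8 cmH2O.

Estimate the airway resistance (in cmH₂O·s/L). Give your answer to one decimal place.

Flow: 43 L/min ÷ 60 = 0.7167 L/s.
Raw = (PIP − Pplat) / flow = (24.0 − 17.0) / 0.7167 = 7.0 / 0.7167 = 9.767 cmH2O·s/L.

9.8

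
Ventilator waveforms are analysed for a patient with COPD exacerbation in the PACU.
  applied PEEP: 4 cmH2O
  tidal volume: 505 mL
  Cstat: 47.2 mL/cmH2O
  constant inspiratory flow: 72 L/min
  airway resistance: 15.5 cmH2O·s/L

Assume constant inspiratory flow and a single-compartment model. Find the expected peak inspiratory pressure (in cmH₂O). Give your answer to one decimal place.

33.3

Flow: 72 L/min ÷ 60 = 1.2 L/s.
Equation of motion (constant flow): PIP = Vt/C + R·V̇ + PEEP.
PIP = 505/47.2 + 15.5×1.2 + 4 = 10.699 + 18.6 + 4 = 33.299 cmH2O.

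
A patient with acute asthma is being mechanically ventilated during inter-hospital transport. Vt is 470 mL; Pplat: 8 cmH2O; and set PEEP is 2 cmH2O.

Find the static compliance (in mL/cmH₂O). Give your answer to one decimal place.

Cstat = Vt / (Pplat − PEEP) = 470 / (8 − 2) = 470 / 6.0 = 78.333 mL/cmH2O.

78.3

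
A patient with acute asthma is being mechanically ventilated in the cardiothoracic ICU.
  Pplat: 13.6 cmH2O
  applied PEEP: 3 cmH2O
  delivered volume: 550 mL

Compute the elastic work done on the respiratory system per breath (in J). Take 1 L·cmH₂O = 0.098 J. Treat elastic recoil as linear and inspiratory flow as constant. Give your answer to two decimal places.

0.29

Elastic work ≈ ½ × (Pplat − PEEP) × Vt = 0.5 × (13.6 − 3) × 0.550 L = 0.5 × 10.6 × 0.550 = 2.915 L·cmH2O.
× 0.098 J/(L·cmH2O) → 0.2857 J.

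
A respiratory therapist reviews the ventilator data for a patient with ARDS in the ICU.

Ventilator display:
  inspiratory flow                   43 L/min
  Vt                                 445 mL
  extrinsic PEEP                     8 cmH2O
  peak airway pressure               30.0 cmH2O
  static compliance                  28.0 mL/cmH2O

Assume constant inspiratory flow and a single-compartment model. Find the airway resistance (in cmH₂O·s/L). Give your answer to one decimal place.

Flow: 43 L/min ÷ 60 = 0.7167 L/s.
Equation of motion (constant flow): PIP = Vt/C + R·V̇ + PEEP.
R·V̇ = PIP − Vt/C − PEEP = 30.0 − 445/28.0 − 8 = 30.0 − 15.893 − 8 = 6.107 cmH2O.
R = 6.107 / 0.7167 = 8.521 cmH2O·s/L.

8.5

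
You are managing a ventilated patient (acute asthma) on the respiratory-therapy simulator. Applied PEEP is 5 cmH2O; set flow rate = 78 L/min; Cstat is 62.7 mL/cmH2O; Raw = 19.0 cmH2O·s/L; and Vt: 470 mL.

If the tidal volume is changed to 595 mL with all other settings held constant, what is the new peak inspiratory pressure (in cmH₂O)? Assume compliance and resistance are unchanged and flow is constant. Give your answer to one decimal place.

39.2

Flow: 78 L/min ÷ 60 = 1.3 L/s.
PIP = Vt/C + R·V̇ + PEEP (constant-flow equation of motion).
Only the elastic term changes: ΔPIP = ΔVt / C = (595 − 470) / 62.7 = 1.994 cmH2O.
Original PIP = 470/62.7 + 19.0×1.3 + 5 = 37.196 cmH2O; new PIP = 37.196 + (1.994) = 39.19 cmH2O.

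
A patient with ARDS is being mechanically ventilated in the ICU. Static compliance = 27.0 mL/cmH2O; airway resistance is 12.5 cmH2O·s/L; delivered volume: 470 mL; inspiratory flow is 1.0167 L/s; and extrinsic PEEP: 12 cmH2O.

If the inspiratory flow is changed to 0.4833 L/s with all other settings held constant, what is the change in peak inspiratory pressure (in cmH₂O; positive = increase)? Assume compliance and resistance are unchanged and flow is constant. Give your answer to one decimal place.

-6.7

PIP = Vt/C + R·V̇ + PEEP (constant-flow equation of motion).
Only the resistive term changes: ΔPIP = R × ΔV̇ = 12.5 × (0.4833 − 1.0167) = 12.5 × -0.5334 = -6.668 cmH2O.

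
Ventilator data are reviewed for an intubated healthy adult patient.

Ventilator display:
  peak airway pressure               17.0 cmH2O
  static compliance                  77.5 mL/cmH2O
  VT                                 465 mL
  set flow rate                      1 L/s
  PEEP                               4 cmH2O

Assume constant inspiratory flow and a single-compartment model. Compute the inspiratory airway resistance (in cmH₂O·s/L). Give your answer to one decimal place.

7.0

Equation of motion (constant flow): PIP = Vt/C + R·V̇ + PEEP.
R·V̇ = PIP − Vt/C − PEEP = 17.0 − 465/77.5 − 4 = 17.0 − 6.0 − 4 = 7.0 cmH2O.
R = 7.0 / 1 = 7.0 cmH2O·s/L.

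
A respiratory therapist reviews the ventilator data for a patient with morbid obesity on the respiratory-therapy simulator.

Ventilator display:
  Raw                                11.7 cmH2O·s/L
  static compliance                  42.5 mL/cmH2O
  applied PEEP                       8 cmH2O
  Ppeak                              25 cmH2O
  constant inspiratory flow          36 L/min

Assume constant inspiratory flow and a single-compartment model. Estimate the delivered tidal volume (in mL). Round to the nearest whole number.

424

Flow: 36 L/min ÷ 60 = 0.6 L/s.
Equation of motion (constant flow): PIP = Vt/C + R·V̇ + PEEP.
Vt/C = PIP − R·V̇ − PEEP = 25 − 7.02 − 8 = 9.98 cmH2O.
Vt = C × 9.98 = 42.5 × 9.98 = 424.15 mL.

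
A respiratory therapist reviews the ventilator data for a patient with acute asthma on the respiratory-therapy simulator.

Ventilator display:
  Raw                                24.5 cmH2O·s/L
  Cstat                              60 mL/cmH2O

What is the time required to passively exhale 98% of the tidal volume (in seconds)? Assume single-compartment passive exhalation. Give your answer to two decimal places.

τ = R × C = 24.5 × 60 mL/cmH2O = 24.5 × 0.060 L/cmH2O = 1.47 s.
Exhaled fraction f = 1 − e^(−t/τ) → t = −τ·ln(1 − f) = −1.47·ln(0.02) = 5.751 s.

5.75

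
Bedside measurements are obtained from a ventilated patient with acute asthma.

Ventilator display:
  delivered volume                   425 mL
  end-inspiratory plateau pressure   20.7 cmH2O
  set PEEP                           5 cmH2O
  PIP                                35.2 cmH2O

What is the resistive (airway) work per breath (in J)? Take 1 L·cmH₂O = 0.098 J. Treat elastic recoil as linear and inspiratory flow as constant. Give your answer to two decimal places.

0.60

With constant inspiratory flow the resistive pressure is constant at PIP − Pplat = 35.2 − 20.7 = 14.5 cmH2O, so resistive work = 14.5 × 0.425 = 6.163 L·cmH2O.
× 0.098 J/(L·cmH2O) → 0.604 J.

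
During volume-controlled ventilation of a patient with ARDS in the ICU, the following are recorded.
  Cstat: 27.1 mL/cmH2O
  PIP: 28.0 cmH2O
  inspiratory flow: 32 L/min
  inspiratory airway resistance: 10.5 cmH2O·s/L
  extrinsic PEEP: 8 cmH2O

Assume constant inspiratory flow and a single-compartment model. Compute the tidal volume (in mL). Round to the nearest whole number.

Flow: 32 L/min ÷ 60 = 0.5333 L/s.
Equation of motion (constant flow): PIP = Vt/C + R·V̇ + PEEP.
Vt/C = PIP − R·V̇ − PEEP = 28.0 − 5.6 − 8 = 14.4 cmH2O.
Vt = C × 14.4 = 27.1 × 14.4 = 390.24 mL.

390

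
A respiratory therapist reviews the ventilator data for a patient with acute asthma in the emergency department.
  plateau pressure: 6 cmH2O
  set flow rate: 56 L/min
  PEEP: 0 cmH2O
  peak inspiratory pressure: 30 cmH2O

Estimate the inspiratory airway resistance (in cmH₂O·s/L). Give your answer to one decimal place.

Flow: 56 L/min ÷ 60 = 0.9333 L/s.
Raw = (PIP − Pplat) / flow = (30 − 6) / 0.9333 = 24.0 / 0.9333 = 25.715 cmH2O·s/L.

25.7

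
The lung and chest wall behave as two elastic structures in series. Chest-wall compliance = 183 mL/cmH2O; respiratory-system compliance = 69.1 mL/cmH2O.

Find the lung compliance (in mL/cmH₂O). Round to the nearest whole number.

111

1/CL = 1/Crs − 1/Ccw.
1/CL = 1/69.1 − 1/183 = 0.009007.
CL = 111.02 mL/cmH2O.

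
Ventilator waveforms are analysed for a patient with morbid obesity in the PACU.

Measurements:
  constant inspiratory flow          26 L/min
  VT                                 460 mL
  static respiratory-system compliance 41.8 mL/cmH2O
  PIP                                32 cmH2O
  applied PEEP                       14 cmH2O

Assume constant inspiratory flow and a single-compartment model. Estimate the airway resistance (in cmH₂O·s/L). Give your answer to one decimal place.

Flow: 26 L/min ÷ 60 = 0.4333 L/s.
Equation of motion (constant flow): PIP = Vt/C + R·V̇ + PEEP.
R·V̇ = PIP − Vt/C − PEEP = 32 − 460/41.8 − 14 = 32 − 11.005 − 14 = 6.995 cmH2O.
R = 6.995 / 0.4333 = 16.144 cmH2O·s/L.

16.1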